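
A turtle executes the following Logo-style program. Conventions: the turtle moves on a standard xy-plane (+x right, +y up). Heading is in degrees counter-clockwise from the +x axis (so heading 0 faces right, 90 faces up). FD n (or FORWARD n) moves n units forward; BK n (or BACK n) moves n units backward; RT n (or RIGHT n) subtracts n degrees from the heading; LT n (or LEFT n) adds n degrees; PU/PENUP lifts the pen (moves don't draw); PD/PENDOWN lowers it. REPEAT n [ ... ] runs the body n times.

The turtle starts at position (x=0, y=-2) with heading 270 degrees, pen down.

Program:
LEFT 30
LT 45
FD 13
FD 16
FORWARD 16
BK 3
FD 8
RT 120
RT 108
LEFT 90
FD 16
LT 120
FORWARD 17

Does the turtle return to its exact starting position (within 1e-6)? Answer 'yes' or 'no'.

Answer: no

Derivation:
Executing turtle program step by step:
Start: pos=(0,-2), heading=270, pen down
LT 30: heading 270 -> 300
LT 45: heading 300 -> 345
FD 13: (0,-2) -> (12.557,-5.365) [heading=345, draw]
FD 16: (12.557,-5.365) -> (28.012,-9.506) [heading=345, draw]
FD 16: (28.012,-9.506) -> (43.467,-13.647) [heading=345, draw]
BK 3: (43.467,-13.647) -> (40.569,-12.87) [heading=345, draw]
FD 8: (40.569,-12.87) -> (48.296,-14.941) [heading=345, draw]
RT 120: heading 345 -> 225
RT 108: heading 225 -> 117
LT 90: heading 117 -> 207
FD 16: (48.296,-14.941) -> (34.04,-22.205) [heading=207, draw]
LT 120: heading 207 -> 327
FD 17: (34.04,-22.205) -> (48.298,-31.464) [heading=327, draw]
Final: pos=(48.298,-31.464), heading=327, 7 segment(s) drawn

Start position: (0, -2)
Final position: (48.298, -31.464)
Distance = 56.575; >= 1e-6 -> NOT closed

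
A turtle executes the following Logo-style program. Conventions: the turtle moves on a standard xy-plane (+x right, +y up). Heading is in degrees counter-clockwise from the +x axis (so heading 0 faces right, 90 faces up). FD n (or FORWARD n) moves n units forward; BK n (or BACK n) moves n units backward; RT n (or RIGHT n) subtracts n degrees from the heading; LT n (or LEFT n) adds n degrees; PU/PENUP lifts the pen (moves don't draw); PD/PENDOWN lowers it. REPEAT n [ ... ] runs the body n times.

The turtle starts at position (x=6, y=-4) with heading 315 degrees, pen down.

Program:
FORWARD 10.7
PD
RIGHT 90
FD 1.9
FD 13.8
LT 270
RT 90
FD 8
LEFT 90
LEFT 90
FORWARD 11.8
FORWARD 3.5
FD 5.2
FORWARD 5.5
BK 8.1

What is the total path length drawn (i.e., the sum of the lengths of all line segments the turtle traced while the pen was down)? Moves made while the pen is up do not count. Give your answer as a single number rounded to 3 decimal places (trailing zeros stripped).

Executing turtle program step by step:
Start: pos=(6,-4), heading=315, pen down
FD 10.7: (6,-4) -> (13.566,-11.566) [heading=315, draw]
PD: pen down
RT 90: heading 315 -> 225
FD 1.9: (13.566,-11.566) -> (12.223,-12.91) [heading=225, draw]
FD 13.8: (12.223,-12.91) -> (2.464,-22.668) [heading=225, draw]
LT 270: heading 225 -> 135
RT 90: heading 135 -> 45
FD 8: (2.464,-22.668) -> (8.121,-17.011) [heading=45, draw]
LT 90: heading 45 -> 135
LT 90: heading 135 -> 225
FD 11.8: (8.121,-17.011) -> (-0.223,-25.355) [heading=225, draw]
FD 3.5: (-0.223,-25.355) -> (-2.697,-27.829) [heading=225, draw]
FD 5.2: (-2.697,-27.829) -> (-6.374,-31.506) [heading=225, draw]
FD 5.5: (-6.374,-31.506) -> (-10.263,-35.396) [heading=225, draw]
BK 8.1: (-10.263,-35.396) -> (-4.536,-29.668) [heading=225, draw]
Final: pos=(-4.536,-29.668), heading=225, 9 segment(s) drawn

Segment lengths:
  seg 1: (6,-4) -> (13.566,-11.566), length = 10.7
  seg 2: (13.566,-11.566) -> (12.223,-12.91), length = 1.9
  seg 3: (12.223,-12.91) -> (2.464,-22.668), length = 13.8
  seg 4: (2.464,-22.668) -> (8.121,-17.011), length = 8
  seg 5: (8.121,-17.011) -> (-0.223,-25.355), length = 11.8
  seg 6: (-0.223,-25.355) -> (-2.697,-27.829), length = 3.5
  seg 7: (-2.697,-27.829) -> (-6.374,-31.506), length = 5.2
  seg 8: (-6.374,-31.506) -> (-10.263,-35.396), length = 5.5
  seg 9: (-10.263,-35.396) -> (-4.536,-29.668), length = 8.1
Total = 68.5

Answer: 68.5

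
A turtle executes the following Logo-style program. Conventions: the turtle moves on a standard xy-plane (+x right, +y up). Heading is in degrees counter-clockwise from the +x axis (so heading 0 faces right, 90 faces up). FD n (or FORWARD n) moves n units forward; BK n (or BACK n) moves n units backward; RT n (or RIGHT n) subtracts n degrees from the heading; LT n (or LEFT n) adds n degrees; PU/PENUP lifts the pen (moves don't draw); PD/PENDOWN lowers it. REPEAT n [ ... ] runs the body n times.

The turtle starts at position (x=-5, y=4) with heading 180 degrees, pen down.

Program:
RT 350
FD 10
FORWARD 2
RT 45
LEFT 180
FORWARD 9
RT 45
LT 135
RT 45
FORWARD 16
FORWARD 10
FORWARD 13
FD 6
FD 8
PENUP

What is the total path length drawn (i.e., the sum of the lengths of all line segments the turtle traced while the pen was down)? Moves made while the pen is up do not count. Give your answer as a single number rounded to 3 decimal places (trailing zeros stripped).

Executing turtle program step by step:
Start: pos=(-5,4), heading=180, pen down
RT 350: heading 180 -> 190
FD 10: (-5,4) -> (-14.848,2.264) [heading=190, draw]
FD 2: (-14.848,2.264) -> (-16.818,1.916) [heading=190, draw]
RT 45: heading 190 -> 145
LT 180: heading 145 -> 325
FD 9: (-16.818,1.916) -> (-9.445,-3.246) [heading=325, draw]
RT 45: heading 325 -> 280
LT 135: heading 280 -> 55
RT 45: heading 55 -> 10
FD 16: (-9.445,-3.246) -> (6.312,-0.468) [heading=10, draw]
FD 10: (6.312,-0.468) -> (16.16,1.269) [heading=10, draw]
FD 13: (16.16,1.269) -> (28.962,3.526) [heading=10, draw]
FD 6: (28.962,3.526) -> (34.871,4.568) [heading=10, draw]
FD 8: (34.871,4.568) -> (42.749,5.957) [heading=10, draw]
PU: pen up
Final: pos=(42.749,5.957), heading=10, 8 segment(s) drawn

Segment lengths:
  seg 1: (-5,4) -> (-14.848,2.264), length = 10
  seg 2: (-14.848,2.264) -> (-16.818,1.916), length = 2
  seg 3: (-16.818,1.916) -> (-9.445,-3.246), length = 9
  seg 4: (-9.445,-3.246) -> (6.312,-0.468), length = 16
  seg 5: (6.312,-0.468) -> (16.16,1.269), length = 10
  seg 6: (16.16,1.269) -> (28.962,3.526), length = 13
  seg 7: (28.962,3.526) -> (34.871,4.568), length = 6
  seg 8: (34.871,4.568) -> (42.749,5.957), length = 8
Total = 74

Answer: 74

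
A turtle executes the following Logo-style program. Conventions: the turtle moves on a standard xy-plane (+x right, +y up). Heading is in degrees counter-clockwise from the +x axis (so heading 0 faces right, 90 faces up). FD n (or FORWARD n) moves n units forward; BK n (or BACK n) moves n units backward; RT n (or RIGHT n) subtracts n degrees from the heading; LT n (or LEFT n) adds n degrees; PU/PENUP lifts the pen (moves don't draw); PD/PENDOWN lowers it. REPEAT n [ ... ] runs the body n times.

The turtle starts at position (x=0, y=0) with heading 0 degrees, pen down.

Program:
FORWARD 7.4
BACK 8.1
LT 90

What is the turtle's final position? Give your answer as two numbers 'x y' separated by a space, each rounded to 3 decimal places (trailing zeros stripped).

Answer: -0.7 0

Derivation:
Executing turtle program step by step:
Start: pos=(0,0), heading=0, pen down
FD 7.4: (0,0) -> (7.4,0) [heading=0, draw]
BK 8.1: (7.4,0) -> (-0.7,0) [heading=0, draw]
LT 90: heading 0 -> 90
Final: pos=(-0.7,0), heading=90, 2 segment(s) drawn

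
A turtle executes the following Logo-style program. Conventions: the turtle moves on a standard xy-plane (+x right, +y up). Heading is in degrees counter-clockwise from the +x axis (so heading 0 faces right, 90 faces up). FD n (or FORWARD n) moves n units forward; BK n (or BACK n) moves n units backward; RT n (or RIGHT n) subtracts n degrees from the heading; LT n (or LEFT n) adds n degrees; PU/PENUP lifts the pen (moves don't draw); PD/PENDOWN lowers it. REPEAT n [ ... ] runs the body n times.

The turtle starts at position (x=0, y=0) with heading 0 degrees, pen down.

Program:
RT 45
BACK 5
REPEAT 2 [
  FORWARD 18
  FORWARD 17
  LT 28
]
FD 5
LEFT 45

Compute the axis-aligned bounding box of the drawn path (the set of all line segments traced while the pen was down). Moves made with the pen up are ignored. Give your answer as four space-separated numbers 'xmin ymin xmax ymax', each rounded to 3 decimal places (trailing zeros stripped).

Answer: -3.536 -31.446 59.592 3.536

Derivation:
Executing turtle program step by step:
Start: pos=(0,0), heading=0, pen down
RT 45: heading 0 -> 315
BK 5: (0,0) -> (-3.536,3.536) [heading=315, draw]
REPEAT 2 [
  -- iteration 1/2 --
  FD 18: (-3.536,3.536) -> (9.192,-9.192) [heading=315, draw]
  FD 17: (9.192,-9.192) -> (21.213,-21.213) [heading=315, draw]
  LT 28: heading 315 -> 343
  -- iteration 2/2 --
  FD 18: (21.213,-21.213) -> (38.427,-26.476) [heading=343, draw]
  FD 17: (38.427,-26.476) -> (54.684,-31.446) [heading=343, draw]
  LT 28: heading 343 -> 11
]
FD 5: (54.684,-31.446) -> (59.592,-30.492) [heading=11, draw]
LT 45: heading 11 -> 56
Final: pos=(59.592,-30.492), heading=56, 6 segment(s) drawn

Segment endpoints: x in {-3.536, 0, 9.192, 21.213, 38.427, 54.684, 59.592}, y in {-31.446, -30.492, -26.476, -21.213, -9.192, 0, 3.536}
xmin=-3.536, ymin=-31.446, xmax=59.592, ymax=3.536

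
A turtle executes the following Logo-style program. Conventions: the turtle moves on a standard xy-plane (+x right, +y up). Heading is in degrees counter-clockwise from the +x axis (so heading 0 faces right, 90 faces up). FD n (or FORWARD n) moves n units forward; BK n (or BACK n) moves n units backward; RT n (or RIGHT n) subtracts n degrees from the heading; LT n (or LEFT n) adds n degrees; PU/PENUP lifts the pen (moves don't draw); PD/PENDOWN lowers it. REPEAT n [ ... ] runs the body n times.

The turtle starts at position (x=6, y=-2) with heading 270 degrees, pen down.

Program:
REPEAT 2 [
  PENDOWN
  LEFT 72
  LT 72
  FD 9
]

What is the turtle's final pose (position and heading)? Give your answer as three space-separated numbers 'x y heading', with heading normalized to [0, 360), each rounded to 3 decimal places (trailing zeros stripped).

Executing turtle program step by step:
Start: pos=(6,-2), heading=270, pen down
REPEAT 2 [
  -- iteration 1/2 --
  PD: pen down
  LT 72: heading 270 -> 342
  LT 72: heading 342 -> 54
  FD 9: (6,-2) -> (11.29,5.281) [heading=54, draw]
  -- iteration 2/2 --
  PD: pen down
  LT 72: heading 54 -> 126
  LT 72: heading 126 -> 198
  FD 9: (11.29,5.281) -> (2.731,2.5) [heading=198, draw]
]
Final: pos=(2.731,2.5), heading=198, 2 segment(s) drawn

Answer: 2.731 2.5 198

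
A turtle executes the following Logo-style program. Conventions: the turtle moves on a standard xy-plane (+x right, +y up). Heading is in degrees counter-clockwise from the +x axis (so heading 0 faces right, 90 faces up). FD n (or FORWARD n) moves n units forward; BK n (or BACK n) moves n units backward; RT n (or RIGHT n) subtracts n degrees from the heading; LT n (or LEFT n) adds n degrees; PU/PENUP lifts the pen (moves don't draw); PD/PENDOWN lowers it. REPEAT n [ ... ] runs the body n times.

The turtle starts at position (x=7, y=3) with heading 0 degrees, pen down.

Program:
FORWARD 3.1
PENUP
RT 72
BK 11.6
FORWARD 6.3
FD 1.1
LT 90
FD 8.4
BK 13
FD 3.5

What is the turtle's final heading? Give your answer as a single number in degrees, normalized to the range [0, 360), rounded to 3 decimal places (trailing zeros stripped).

Executing turtle program step by step:
Start: pos=(7,3), heading=0, pen down
FD 3.1: (7,3) -> (10.1,3) [heading=0, draw]
PU: pen up
RT 72: heading 0 -> 288
BK 11.6: (10.1,3) -> (6.515,14.032) [heading=288, move]
FD 6.3: (6.515,14.032) -> (8.462,8.041) [heading=288, move]
FD 1.1: (8.462,8.041) -> (8.802,6.994) [heading=288, move]
LT 90: heading 288 -> 18
FD 8.4: (8.802,6.994) -> (16.791,9.59) [heading=18, move]
BK 13: (16.791,9.59) -> (4.427,5.573) [heading=18, move]
FD 3.5: (4.427,5.573) -> (7.756,6.655) [heading=18, move]
Final: pos=(7.756,6.655), heading=18, 1 segment(s) drawn

Answer: 18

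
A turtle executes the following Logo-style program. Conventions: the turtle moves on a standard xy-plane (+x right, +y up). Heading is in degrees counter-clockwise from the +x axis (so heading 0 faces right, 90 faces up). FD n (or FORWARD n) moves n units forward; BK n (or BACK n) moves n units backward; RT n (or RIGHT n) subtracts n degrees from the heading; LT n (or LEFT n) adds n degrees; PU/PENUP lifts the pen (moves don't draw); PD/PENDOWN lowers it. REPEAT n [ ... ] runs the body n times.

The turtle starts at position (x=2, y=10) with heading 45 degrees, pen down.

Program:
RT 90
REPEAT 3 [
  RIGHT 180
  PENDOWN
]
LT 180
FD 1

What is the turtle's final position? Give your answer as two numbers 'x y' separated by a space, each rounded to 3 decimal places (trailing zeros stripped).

Executing turtle program step by step:
Start: pos=(2,10), heading=45, pen down
RT 90: heading 45 -> 315
REPEAT 3 [
  -- iteration 1/3 --
  RT 180: heading 315 -> 135
  PD: pen down
  -- iteration 2/3 --
  RT 180: heading 135 -> 315
  PD: pen down
  -- iteration 3/3 --
  RT 180: heading 315 -> 135
  PD: pen down
]
LT 180: heading 135 -> 315
FD 1: (2,10) -> (2.707,9.293) [heading=315, draw]
Final: pos=(2.707,9.293), heading=315, 1 segment(s) drawn

Answer: 2.707 9.293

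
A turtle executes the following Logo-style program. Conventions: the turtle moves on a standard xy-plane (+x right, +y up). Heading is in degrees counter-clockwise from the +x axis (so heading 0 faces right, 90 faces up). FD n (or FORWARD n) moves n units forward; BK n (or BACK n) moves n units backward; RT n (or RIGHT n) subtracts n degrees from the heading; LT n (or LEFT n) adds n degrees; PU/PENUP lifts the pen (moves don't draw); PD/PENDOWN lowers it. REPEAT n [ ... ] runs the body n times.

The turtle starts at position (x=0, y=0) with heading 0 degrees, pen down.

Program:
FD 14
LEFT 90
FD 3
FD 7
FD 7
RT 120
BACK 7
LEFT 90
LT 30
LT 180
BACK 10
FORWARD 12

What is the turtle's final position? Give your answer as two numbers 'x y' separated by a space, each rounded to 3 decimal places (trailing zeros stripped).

Executing turtle program step by step:
Start: pos=(0,0), heading=0, pen down
FD 14: (0,0) -> (14,0) [heading=0, draw]
LT 90: heading 0 -> 90
FD 3: (14,0) -> (14,3) [heading=90, draw]
FD 7: (14,3) -> (14,10) [heading=90, draw]
FD 7: (14,10) -> (14,17) [heading=90, draw]
RT 120: heading 90 -> 330
BK 7: (14,17) -> (7.938,20.5) [heading=330, draw]
LT 90: heading 330 -> 60
LT 30: heading 60 -> 90
LT 180: heading 90 -> 270
BK 10: (7.938,20.5) -> (7.938,30.5) [heading=270, draw]
FD 12: (7.938,30.5) -> (7.938,18.5) [heading=270, draw]
Final: pos=(7.938,18.5), heading=270, 7 segment(s) drawn

Answer: 7.938 18.5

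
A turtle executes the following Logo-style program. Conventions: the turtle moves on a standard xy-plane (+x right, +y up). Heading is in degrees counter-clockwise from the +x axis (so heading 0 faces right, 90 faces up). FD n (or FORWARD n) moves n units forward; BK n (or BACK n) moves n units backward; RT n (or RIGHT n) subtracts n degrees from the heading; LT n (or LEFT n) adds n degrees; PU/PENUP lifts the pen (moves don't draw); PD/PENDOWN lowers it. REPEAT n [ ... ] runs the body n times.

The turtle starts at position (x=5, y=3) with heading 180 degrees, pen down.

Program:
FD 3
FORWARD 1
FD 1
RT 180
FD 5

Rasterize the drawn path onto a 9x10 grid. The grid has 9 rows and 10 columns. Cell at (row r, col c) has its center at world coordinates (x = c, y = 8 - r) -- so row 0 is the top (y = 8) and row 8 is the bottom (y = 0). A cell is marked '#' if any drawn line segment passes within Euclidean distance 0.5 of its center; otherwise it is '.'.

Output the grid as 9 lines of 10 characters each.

Segment 0: (5,3) -> (2,3)
Segment 1: (2,3) -> (1,3)
Segment 2: (1,3) -> (0,3)
Segment 3: (0,3) -> (5,3)

Answer: ..........
..........
..........
..........
..........
######....
..........
..........
..........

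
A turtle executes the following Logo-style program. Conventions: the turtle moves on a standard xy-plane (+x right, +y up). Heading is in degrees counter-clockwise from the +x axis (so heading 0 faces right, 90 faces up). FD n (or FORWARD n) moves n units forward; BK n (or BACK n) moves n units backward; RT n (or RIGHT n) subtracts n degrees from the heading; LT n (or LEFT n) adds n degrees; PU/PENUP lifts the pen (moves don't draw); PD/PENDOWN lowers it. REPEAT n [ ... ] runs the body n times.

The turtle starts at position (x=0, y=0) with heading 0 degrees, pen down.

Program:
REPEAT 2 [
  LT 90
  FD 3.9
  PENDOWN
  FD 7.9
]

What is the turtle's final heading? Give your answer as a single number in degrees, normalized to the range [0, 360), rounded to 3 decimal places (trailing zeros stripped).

Executing turtle program step by step:
Start: pos=(0,0), heading=0, pen down
REPEAT 2 [
  -- iteration 1/2 --
  LT 90: heading 0 -> 90
  FD 3.9: (0,0) -> (0,3.9) [heading=90, draw]
  PD: pen down
  FD 7.9: (0,3.9) -> (0,11.8) [heading=90, draw]
  -- iteration 2/2 --
  LT 90: heading 90 -> 180
  FD 3.9: (0,11.8) -> (-3.9,11.8) [heading=180, draw]
  PD: pen down
  FD 7.9: (-3.9,11.8) -> (-11.8,11.8) [heading=180, draw]
]
Final: pos=(-11.8,11.8), heading=180, 4 segment(s) drawn

Answer: 180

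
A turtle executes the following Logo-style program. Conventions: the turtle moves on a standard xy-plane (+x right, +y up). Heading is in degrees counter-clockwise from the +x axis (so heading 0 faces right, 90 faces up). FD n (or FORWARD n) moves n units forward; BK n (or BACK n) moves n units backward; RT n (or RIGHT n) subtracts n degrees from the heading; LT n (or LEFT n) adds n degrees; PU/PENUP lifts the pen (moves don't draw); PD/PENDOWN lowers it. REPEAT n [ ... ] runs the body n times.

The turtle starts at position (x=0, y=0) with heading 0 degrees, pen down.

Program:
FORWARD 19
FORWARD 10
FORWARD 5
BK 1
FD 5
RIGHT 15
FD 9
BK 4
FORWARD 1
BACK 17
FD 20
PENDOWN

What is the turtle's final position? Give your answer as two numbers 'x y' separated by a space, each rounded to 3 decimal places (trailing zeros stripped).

Answer: 46.693 -2.329

Derivation:
Executing turtle program step by step:
Start: pos=(0,0), heading=0, pen down
FD 19: (0,0) -> (19,0) [heading=0, draw]
FD 10: (19,0) -> (29,0) [heading=0, draw]
FD 5: (29,0) -> (34,0) [heading=0, draw]
BK 1: (34,0) -> (33,0) [heading=0, draw]
FD 5: (33,0) -> (38,0) [heading=0, draw]
RT 15: heading 0 -> 345
FD 9: (38,0) -> (46.693,-2.329) [heading=345, draw]
BK 4: (46.693,-2.329) -> (42.83,-1.294) [heading=345, draw]
FD 1: (42.83,-1.294) -> (43.796,-1.553) [heading=345, draw]
BK 17: (43.796,-1.553) -> (27.375,2.847) [heading=345, draw]
FD 20: (27.375,2.847) -> (46.693,-2.329) [heading=345, draw]
PD: pen down
Final: pos=(46.693,-2.329), heading=345, 10 segment(s) drawn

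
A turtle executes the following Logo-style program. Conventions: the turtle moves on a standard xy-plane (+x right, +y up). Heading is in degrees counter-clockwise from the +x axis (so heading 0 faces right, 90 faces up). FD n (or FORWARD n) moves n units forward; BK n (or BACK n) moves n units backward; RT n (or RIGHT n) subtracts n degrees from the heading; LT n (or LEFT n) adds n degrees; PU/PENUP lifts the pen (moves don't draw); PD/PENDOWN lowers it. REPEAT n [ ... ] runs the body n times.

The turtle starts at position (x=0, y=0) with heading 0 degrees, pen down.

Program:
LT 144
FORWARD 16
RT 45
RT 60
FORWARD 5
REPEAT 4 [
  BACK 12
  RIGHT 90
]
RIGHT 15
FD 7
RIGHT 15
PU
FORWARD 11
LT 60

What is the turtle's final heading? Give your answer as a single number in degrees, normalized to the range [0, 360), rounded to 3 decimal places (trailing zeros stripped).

Executing turtle program step by step:
Start: pos=(0,0), heading=0, pen down
LT 144: heading 0 -> 144
FD 16: (0,0) -> (-12.944,9.405) [heading=144, draw]
RT 45: heading 144 -> 99
RT 60: heading 99 -> 39
FD 5: (-12.944,9.405) -> (-9.059,12.551) [heading=39, draw]
REPEAT 4 [
  -- iteration 1/4 --
  BK 12: (-9.059,12.551) -> (-18.384,4.999) [heading=39, draw]
  RT 90: heading 39 -> 309
  -- iteration 2/4 --
  BK 12: (-18.384,4.999) -> (-25.936,14.325) [heading=309, draw]
  RT 90: heading 309 -> 219
  -- iteration 3/4 --
  BK 12: (-25.936,14.325) -> (-16.61,21.877) [heading=219, draw]
  RT 90: heading 219 -> 129
  -- iteration 4/4 --
  BK 12: (-16.61,21.877) -> (-9.059,12.551) [heading=129, draw]
  RT 90: heading 129 -> 39
]
RT 15: heading 39 -> 24
FD 7: (-9.059,12.551) -> (-2.664,15.398) [heading=24, draw]
RT 15: heading 24 -> 9
PU: pen up
FD 11: (-2.664,15.398) -> (8.201,17.119) [heading=9, move]
LT 60: heading 9 -> 69
Final: pos=(8.201,17.119), heading=69, 7 segment(s) drawn

Answer: 69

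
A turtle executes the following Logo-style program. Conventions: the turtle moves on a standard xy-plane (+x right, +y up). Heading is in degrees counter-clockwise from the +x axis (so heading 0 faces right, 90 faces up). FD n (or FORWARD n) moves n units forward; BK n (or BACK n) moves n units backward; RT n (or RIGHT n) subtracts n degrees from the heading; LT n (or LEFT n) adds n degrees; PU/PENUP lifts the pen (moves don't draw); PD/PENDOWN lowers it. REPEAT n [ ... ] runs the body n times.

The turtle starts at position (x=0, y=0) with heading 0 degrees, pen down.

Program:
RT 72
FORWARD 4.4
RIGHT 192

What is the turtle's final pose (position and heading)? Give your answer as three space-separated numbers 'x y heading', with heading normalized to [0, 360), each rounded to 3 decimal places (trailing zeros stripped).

Answer: 1.36 -4.185 96

Derivation:
Executing turtle program step by step:
Start: pos=(0,0), heading=0, pen down
RT 72: heading 0 -> 288
FD 4.4: (0,0) -> (1.36,-4.185) [heading=288, draw]
RT 192: heading 288 -> 96
Final: pos=(1.36,-4.185), heading=96, 1 segment(s) drawn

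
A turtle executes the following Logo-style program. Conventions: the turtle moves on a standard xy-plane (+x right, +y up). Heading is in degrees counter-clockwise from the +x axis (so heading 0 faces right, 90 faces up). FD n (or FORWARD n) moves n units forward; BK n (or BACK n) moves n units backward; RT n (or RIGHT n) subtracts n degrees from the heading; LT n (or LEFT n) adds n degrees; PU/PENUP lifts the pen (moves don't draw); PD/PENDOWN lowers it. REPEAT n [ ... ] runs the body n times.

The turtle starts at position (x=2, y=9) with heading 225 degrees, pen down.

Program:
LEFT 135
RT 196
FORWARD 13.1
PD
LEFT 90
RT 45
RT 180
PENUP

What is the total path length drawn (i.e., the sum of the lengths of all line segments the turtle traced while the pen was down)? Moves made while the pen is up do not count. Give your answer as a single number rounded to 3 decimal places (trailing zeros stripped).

Answer: 13.1

Derivation:
Executing turtle program step by step:
Start: pos=(2,9), heading=225, pen down
LT 135: heading 225 -> 0
RT 196: heading 0 -> 164
FD 13.1: (2,9) -> (-10.593,12.611) [heading=164, draw]
PD: pen down
LT 90: heading 164 -> 254
RT 45: heading 254 -> 209
RT 180: heading 209 -> 29
PU: pen up
Final: pos=(-10.593,12.611), heading=29, 1 segment(s) drawn

Segment lengths:
  seg 1: (2,9) -> (-10.593,12.611), length = 13.1
Total = 13.1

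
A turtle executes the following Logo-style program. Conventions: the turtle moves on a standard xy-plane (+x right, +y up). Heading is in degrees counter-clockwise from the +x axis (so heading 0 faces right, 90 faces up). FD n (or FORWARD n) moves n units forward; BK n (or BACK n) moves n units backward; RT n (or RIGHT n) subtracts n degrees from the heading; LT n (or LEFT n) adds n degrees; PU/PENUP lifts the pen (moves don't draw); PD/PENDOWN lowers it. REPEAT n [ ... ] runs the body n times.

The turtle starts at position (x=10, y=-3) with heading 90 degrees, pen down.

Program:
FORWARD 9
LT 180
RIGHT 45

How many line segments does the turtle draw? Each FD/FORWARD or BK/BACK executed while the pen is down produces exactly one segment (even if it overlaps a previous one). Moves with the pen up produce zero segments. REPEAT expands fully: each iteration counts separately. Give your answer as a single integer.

Answer: 1

Derivation:
Executing turtle program step by step:
Start: pos=(10,-3), heading=90, pen down
FD 9: (10,-3) -> (10,6) [heading=90, draw]
LT 180: heading 90 -> 270
RT 45: heading 270 -> 225
Final: pos=(10,6), heading=225, 1 segment(s) drawn
Segments drawn: 1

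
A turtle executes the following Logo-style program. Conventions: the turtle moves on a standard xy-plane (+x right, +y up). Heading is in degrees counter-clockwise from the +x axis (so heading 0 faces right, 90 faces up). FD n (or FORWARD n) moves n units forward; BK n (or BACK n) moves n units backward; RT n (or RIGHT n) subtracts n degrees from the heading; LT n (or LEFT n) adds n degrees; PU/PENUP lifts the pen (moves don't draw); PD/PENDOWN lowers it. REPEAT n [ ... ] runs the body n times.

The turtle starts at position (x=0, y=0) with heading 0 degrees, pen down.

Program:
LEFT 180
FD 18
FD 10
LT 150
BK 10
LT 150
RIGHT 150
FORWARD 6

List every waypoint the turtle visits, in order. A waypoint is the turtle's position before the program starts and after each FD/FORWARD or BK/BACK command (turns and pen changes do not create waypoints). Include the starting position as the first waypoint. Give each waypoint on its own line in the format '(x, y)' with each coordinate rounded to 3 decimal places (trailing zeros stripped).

Executing turtle program step by step:
Start: pos=(0,0), heading=0, pen down
LT 180: heading 0 -> 180
FD 18: (0,0) -> (-18,0) [heading=180, draw]
FD 10: (-18,0) -> (-28,0) [heading=180, draw]
LT 150: heading 180 -> 330
BK 10: (-28,0) -> (-36.66,5) [heading=330, draw]
LT 150: heading 330 -> 120
RT 150: heading 120 -> 330
FD 6: (-36.66,5) -> (-31.464,2) [heading=330, draw]
Final: pos=(-31.464,2), heading=330, 4 segment(s) drawn
Waypoints (5 total):
(0, 0)
(-18, 0)
(-28, 0)
(-36.66, 5)
(-31.464, 2)

Answer: (0, 0)
(-18, 0)
(-28, 0)
(-36.66, 5)
(-31.464, 2)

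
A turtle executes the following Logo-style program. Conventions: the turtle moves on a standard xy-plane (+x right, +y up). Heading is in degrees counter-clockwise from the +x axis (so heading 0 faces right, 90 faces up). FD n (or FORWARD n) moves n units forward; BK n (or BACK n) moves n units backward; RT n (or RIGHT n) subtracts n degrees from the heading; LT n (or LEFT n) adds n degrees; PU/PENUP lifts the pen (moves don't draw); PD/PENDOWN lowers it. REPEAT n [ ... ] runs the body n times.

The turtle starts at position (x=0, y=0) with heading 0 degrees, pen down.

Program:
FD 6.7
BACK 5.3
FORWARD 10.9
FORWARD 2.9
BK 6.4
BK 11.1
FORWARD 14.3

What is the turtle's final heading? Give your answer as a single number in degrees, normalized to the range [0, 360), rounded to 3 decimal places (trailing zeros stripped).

Answer: 0

Derivation:
Executing turtle program step by step:
Start: pos=(0,0), heading=0, pen down
FD 6.7: (0,0) -> (6.7,0) [heading=0, draw]
BK 5.3: (6.7,0) -> (1.4,0) [heading=0, draw]
FD 10.9: (1.4,0) -> (12.3,0) [heading=0, draw]
FD 2.9: (12.3,0) -> (15.2,0) [heading=0, draw]
BK 6.4: (15.2,0) -> (8.8,0) [heading=0, draw]
BK 11.1: (8.8,0) -> (-2.3,0) [heading=0, draw]
FD 14.3: (-2.3,0) -> (12,0) [heading=0, draw]
Final: pos=(12,0), heading=0, 7 segment(s) drawn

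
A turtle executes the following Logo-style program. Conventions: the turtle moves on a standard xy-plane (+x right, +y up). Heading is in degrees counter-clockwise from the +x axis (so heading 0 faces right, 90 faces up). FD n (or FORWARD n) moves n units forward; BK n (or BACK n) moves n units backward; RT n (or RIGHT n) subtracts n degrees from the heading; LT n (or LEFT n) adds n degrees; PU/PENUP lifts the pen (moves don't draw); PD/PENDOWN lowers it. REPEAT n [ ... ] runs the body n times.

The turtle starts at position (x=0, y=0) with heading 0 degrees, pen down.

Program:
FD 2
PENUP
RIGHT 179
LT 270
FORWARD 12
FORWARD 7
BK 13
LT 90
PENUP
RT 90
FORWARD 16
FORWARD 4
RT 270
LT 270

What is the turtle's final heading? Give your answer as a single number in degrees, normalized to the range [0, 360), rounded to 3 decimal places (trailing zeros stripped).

Answer: 91

Derivation:
Executing turtle program step by step:
Start: pos=(0,0), heading=0, pen down
FD 2: (0,0) -> (2,0) [heading=0, draw]
PU: pen up
RT 179: heading 0 -> 181
LT 270: heading 181 -> 91
FD 12: (2,0) -> (1.791,11.998) [heading=91, move]
FD 7: (1.791,11.998) -> (1.668,18.997) [heading=91, move]
BK 13: (1.668,18.997) -> (1.895,5.999) [heading=91, move]
LT 90: heading 91 -> 181
PU: pen up
RT 90: heading 181 -> 91
FD 16: (1.895,5.999) -> (1.616,21.997) [heading=91, move]
FD 4: (1.616,21.997) -> (1.546,25.996) [heading=91, move]
RT 270: heading 91 -> 181
LT 270: heading 181 -> 91
Final: pos=(1.546,25.996), heading=91, 1 segment(s) drawn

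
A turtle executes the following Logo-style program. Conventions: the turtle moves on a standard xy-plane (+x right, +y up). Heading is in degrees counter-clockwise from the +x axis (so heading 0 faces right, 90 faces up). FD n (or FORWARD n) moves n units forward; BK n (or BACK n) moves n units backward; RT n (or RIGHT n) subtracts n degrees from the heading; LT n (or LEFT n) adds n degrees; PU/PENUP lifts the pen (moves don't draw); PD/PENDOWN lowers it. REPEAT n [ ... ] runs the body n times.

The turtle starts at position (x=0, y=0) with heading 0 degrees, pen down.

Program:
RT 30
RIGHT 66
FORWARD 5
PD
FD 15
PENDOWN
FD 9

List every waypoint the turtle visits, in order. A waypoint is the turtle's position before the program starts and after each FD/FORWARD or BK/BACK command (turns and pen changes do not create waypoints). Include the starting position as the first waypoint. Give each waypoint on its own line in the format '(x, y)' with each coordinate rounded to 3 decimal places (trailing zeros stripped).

Executing turtle program step by step:
Start: pos=(0,0), heading=0, pen down
RT 30: heading 0 -> 330
RT 66: heading 330 -> 264
FD 5: (0,0) -> (-0.523,-4.973) [heading=264, draw]
PD: pen down
FD 15: (-0.523,-4.973) -> (-2.091,-19.89) [heading=264, draw]
PD: pen down
FD 9: (-2.091,-19.89) -> (-3.031,-28.841) [heading=264, draw]
Final: pos=(-3.031,-28.841), heading=264, 3 segment(s) drawn
Waypoints (4 total):
(0, 0)
(-0.523, -4.973)
(-2.091, -19.89)
(-3.031, -28.841)

Answer: (0, 0)
(-0.523, -4.973)
(-2.091, -19.89)
(-3.031, -28.841)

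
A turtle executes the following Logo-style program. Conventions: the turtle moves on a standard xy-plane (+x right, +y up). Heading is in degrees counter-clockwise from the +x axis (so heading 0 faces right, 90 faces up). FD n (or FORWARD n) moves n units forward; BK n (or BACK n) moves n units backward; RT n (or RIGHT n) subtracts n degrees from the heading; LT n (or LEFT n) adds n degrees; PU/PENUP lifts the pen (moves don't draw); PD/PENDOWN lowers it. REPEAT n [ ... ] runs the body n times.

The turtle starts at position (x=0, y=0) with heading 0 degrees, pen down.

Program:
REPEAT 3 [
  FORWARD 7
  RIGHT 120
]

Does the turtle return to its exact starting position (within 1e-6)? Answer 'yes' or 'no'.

Executing turtle program step by step:
Start: pos=(0,0), heading=0, pen down
REPEAT 3 [
  -- iteration 1/3 --
  FD 7: (0,0) -> (7,0) [heading=0, draw]
  RT 120: heading 0 -> 240
  -- iteration 2/3 --
  FD 7: (7,0) -> (3.5,-6.062) [heading=240, draw]
  RT 120: heading 240 -> 120
  -- iteration 3/3 --
  FD 7: (3.5,-6.062) -> (0,0) [heading=120, draw]
  RT 120: heading 120 -> 0
]
Final: pos=(0,0), heading=0, 3 segment(s) drawn

Start position: (0, 0)
Final position: (0, 0)
Distance = 0; < 1e-6 -> CLOSED

Answer: yes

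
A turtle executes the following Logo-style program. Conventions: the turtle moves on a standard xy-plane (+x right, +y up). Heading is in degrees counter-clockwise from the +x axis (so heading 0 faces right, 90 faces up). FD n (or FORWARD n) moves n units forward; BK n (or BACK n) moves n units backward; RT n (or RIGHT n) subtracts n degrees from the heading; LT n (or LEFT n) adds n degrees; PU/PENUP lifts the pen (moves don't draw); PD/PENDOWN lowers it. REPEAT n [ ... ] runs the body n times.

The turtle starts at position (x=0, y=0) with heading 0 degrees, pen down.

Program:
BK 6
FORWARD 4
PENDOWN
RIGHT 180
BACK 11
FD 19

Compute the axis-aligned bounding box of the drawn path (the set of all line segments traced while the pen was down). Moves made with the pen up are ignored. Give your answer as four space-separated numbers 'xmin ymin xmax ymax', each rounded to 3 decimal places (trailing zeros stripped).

Executing turtle program step by step:
Start: pos=(0,0), heading=0, pen down
BK 6: (0,0) -> (-6,0) [heading=0, draw]
FD 4: (-6,0) -> (-2,0) [heading=0, draw]
PD: pen down
RT 180: heading 0 -> 180
BK 11: (-2,0) -> (9,0) [heading=180, draw]
FD 19: (9,0) -> (-10,0) [heading=180, draw]
Final: pos=(-10,0), heading=180, 4 segment(s) drawn

Segment endpoints: x in {-10, -6, -2, 0, 9}, y in {0, 0, 0}
xmin=-10, ymin=0, xmax=9, ymax=0

Answer: -10 0 9 0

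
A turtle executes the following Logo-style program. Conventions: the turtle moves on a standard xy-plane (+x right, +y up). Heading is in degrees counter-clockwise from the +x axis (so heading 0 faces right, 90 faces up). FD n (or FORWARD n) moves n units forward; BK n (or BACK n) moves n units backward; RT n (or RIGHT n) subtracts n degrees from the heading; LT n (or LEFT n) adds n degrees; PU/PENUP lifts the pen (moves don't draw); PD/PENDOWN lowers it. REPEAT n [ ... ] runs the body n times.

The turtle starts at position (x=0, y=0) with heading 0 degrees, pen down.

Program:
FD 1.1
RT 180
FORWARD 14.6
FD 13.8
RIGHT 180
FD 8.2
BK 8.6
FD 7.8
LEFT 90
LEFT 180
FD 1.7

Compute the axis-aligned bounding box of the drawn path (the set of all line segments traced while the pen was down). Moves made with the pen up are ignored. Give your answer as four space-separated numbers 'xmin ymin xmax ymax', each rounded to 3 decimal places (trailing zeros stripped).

Answer: -27.7 -1.7 1.1 0

Derivation:
Executing turtle program step by step:
Start: pos=(0,0), heading=0, pen down
FD 1.1: (0,0) -> (1.1,0) [heading=0, draw]
RT 180: heading 0 -> 180
FD 14.6: (1.1,0) -> (-13.5,0) [heading=180, draw]
FD 13.8: (-13.5,0) -> (-27.3,0) [heading=180, draw]
RT 180: heading 180 -> 0
FD 8.2: (-27.3,0) -> (-19.1,0) [heading=0, draw]
BK 8.6: (-19.1,0) -> (-27.7,0) [heading=0, draw]
FD 7.8: (-27.7,0) -> (-19.9,0) [heading=0, draw]
LT 90: heading 0 -> 90
LT 180: heading 90 -> 270
FD 1.7: (-19.9,0) -> (-19.9,-1.7) [heading=270, draw]
Final: pos=(-19.9,-1.7), heading=270, 7 segment(s) drawn

Segment endpoints: x in {-27.7, -27.3, -19.9, -19.1, -13.5, 0, 1.1}, y in {-1.7, 0, 0, 0, 0, 0, 0}
xmin=-27.7, ymin=-1.7, xmax=1.1, ymax=0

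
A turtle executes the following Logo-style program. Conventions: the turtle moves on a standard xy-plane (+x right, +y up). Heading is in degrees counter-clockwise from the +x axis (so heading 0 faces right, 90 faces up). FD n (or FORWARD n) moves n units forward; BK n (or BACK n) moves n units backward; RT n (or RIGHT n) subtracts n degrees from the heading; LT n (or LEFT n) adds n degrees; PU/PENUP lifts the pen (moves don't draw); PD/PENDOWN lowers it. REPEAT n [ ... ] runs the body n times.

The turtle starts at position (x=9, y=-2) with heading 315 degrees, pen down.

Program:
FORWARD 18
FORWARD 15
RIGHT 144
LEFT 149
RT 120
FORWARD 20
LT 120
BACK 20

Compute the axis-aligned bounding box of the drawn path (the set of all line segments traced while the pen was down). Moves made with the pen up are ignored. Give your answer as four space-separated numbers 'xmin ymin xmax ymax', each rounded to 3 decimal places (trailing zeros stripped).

Executing turtle program step by step:
Start: pos=(9,-2), heading=315, pen down
FD 18: (9,-2) -> (21.728,-14.728) [heading=315, draw]
FD 15: (21.728,-14.728) -> (32.335,-25.335) [heading=315, draw]
RT 144: heading 315 -> 171
LT 149: heading 171 -> 320
RT 120: heading 320 -> 200
FD 20: (32.335,-25.335) -> (13.541,-32.175) [heading=200, draw]
LT 120: heading 200 -> 320
BK 20: (13.541,-32.175) -> (-1.78,-19.319) [heading=320, draw]
Final: pos=(-1.78,-19.319), heading=320, 4 segment(s) drawn

Segment endpoints: x in {-1.78, 9, 13.541, 21.728, 32.335}, y in {-32.175, -25.335, -19.319, -14.728, -2}
xmin=-1.78, ymin=-32.175, xmax=32.335, ymax=-2

Answer: -1.78 -32.175 32.335 -2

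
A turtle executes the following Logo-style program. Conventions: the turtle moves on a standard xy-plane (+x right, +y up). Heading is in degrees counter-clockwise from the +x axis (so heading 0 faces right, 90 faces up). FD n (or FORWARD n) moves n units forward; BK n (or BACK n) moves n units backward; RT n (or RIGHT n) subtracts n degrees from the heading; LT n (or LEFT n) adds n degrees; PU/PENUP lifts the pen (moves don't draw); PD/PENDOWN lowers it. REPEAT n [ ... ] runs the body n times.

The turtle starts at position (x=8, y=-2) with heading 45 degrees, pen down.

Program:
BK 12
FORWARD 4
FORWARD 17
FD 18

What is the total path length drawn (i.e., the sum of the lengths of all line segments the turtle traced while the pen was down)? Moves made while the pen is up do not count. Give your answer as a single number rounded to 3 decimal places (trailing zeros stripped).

Executing turtle program step by step:
Start: pos=(8,-2), heading=45, pen down
BK 12: (8,-2) -> (-0.485,-10.485) [heading=45, draw]
FD 4: (-0.485,-10.485) -> (2.343,-7.657) [heading=45, draw]
FD 17: (2.343,-7.657) -> (14.364,4.364) [heading=45, draw]
FD 18: (14.364,4.364) -> (27.092,17.092) [heading=45, draw]
Final: pos=(27.092,17.092), heading=45, 4 segment(s) drawn

Segment lengths:
  seg 1: (8,-2) -> (-0.485,-10.485), length = 12
  seg 2: (-0.485,-10.485) -> (2.343,-7.657), length = 4
  seg 3: (2.343,-7.657) -> (14.364,4.364), length = 17
  seg 4: (14.364,4.364) -> (27.092,17.092), length = 18
Total = 51

Answer: 51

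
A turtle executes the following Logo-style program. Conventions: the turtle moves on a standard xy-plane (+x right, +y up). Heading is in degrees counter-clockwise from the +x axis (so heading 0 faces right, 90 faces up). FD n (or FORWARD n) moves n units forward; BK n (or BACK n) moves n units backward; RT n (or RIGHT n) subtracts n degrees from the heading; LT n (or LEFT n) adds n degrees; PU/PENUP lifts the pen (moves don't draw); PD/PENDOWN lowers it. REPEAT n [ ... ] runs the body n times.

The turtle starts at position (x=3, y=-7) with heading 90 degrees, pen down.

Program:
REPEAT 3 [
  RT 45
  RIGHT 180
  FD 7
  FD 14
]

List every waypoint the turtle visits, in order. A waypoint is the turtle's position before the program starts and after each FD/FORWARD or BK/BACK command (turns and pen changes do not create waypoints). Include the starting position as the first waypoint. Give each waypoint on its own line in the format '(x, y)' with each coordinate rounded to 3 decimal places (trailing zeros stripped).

Answer: (3, -7)
(-1.95, -11.95)
(-11.849, -21.849)
(-4.849, -21.849)
(9.151, -21.849)
(4.201, -16.899)
(-5.698, -7)

Derivation:
Executing turtle program step by step:
Start: pos=(3,-7), heading=90, pen down
REPEAT 3 [
  -- iteration 1/3 --
  RT 45: heading 90 -> 45
  RT 180: heading 45 -> 225
  FD 7: (3,-7) -> (-1.95,-11.95) [heading=225, draw]
  FD 14: (-1.95,-11.95) -> (-11.849,-21.849) [heading=225, draw]
  -- iteration 2/3 --
  RT 45: heading 225 -> 180
  RT 180: heading 180 -> 0
  FD 7: (-11.849,-21.849) -> (-4.849,-21.849) [heading=0, draw]
  FD 14: (-4.849,-21.849) -> (9.151,-21.849) [heading=0, draw]
  -- iteration 3/3 --
  RT 45: heading 0 -> 315
  RT 180: heading 315 -> 135
  FD 7: (9.151,-21.849) -> (4.201,-16.899) [heading=135, draw]
  FD 14: (4.201,-16.899) -> (-5.698,-7) [heading=135, draw]
]
Final: pos=(-5.698,-7), heading=135, 6 segment(s) drawn
Waypoints (7 total):
(3, -7)
(-1.95, -11.95)
(-11.849, -21.849)
(-4.849, -21.849)
(9.151, -21.849)
(4.201, -16.899)
(-5.698, -7)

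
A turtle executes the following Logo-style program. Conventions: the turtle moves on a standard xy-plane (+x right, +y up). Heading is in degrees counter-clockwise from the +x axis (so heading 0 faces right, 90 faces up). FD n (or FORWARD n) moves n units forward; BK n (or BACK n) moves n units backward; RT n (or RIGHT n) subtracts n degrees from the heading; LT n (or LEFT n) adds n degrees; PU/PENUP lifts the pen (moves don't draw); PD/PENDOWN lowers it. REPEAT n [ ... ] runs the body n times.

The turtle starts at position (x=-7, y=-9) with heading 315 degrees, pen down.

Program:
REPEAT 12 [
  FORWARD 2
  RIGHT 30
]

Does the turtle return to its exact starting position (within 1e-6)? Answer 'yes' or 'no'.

Answer: yes

Derivation:
Executing turtle program step by step:
Start: pos=(-7,-9), heading=315, pen down
REPEAT 12 [
  -- iteration 1/12 --
  FD 2: (-7,-9) -> (-5.586,-10.414) [heading=315, draw]
  RT 30: heading 315 -> 285
  -- iteration 2/12 --
  FD 2: (-5.586,-10.414) -> (-5.068,-12.346) [heading=285, draw]
  RT 30: heading 285 -> 255
  -- iteration 3/12 --
  FD 2: (-5.068,-12.346) -> (-5.586,-14.278) [heading=255, draw]
  RT 30: heading 255 -> 225
  -- iteration 4/12 --
  FD 2: (-5.586,-14.278) -> (-7,-15.692) [heading=225, draw]
  RT 30: heading 225 -> 195
  -- iteration 5/12 --
  FD 2: (-7,-15.692) -> (-8.932,-16.21) [heading=195, draw]
  RT 30: heading 195 -> 165
  -- iteration 6/12 --
  FD 2: (-8.932,-16.21) -> (-10.864,-15.692) [heading=165, draw]
  RT 30: heading 165 -> 135
  -- iteration 7/12 --
  FD 2: (-10.864,-15.692) -> (-12.278,-14.278) [heading=135, draw]
  RT 30: heading 135 -> 105
  -- iteration 8/12 --
  FD 2: (-12.278,-14.278) -> (-12.796,-12.346) [heading=105, draw]
  RT 30: heading 105 -> 75
  -- iteration 9/12 --
  FD 2: (-12.796,-12.346) -> (-12.278,-10.414) [heading=75, draw]
  RT 30: heading 75 -> 45
  -- iteration 10/12 --
  FD 2: (-12.278,-10.414) -> (-10.864,-9) [heading=45, draw]
  RT 30: heading 45 -> 15
  -- iteration 11/12 --
  FD 2: (-10.864,-9) -> (-8.932,-8.482) [heading=15, draw]
  RT 30: heading 15 -> 345
  -- iteration 12/12 --
  FD 2: (-8.932,-8.482) -> (-7,-9) [heading=345, draw]
  RT 30: heading 345 -> 315
]
Final: pos=(-7,-9), heading=315, 12 segment(s) drawn

Start position: (-7, -9)
Final position: (-7, -9)
Distance = 0; < 1e-6 -> CLOSED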